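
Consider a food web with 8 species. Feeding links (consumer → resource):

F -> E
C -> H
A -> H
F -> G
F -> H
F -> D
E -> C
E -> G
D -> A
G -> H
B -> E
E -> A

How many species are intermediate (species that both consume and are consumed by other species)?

5

Intermediate species (has both prey and predators): G, C, A, D, E.
Count: 5.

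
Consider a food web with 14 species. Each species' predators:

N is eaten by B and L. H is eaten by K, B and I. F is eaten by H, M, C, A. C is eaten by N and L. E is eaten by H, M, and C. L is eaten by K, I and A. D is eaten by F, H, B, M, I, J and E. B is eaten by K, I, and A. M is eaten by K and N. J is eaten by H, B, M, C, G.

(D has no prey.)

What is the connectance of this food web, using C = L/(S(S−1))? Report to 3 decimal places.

C = 0.187

The web has S = 14 species and L = 34 feeding links.
C = L / (S(S−1)) = 34 / 182 = 0.1868 ≈ 0.187.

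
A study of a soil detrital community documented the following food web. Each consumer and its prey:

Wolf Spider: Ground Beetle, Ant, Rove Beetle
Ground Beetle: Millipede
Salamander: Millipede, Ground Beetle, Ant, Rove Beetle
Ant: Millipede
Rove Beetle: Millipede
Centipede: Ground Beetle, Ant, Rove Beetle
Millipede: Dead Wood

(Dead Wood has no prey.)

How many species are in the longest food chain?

One longest chain: Dead Wood → Millipede → Ground Beetle → Salamander.
It has 4 species and 3 links.

4 species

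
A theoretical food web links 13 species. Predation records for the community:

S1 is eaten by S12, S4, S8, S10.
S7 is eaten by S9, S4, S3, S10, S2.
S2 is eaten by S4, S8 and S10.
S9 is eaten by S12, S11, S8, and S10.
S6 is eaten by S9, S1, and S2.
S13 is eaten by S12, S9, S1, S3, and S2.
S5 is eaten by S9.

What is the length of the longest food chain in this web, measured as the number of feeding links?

2 links

One longest chain: S6 → S1 → S10.
It has 3 species and 2 links.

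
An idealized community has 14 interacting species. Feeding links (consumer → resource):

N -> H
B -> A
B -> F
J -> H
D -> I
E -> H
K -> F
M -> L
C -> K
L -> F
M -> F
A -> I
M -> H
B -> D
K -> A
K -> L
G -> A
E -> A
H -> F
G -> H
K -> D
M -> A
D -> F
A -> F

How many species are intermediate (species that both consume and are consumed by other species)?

5

Intermediate species (has both prey and predators): L, D, A, H, K.
Count: 5.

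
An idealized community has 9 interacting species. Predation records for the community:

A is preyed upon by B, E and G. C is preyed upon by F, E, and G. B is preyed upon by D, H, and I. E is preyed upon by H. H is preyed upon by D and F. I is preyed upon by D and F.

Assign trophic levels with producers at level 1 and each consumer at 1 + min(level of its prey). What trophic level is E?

C is a producer → level 1.
E eats C → level 2.

Trophic level 2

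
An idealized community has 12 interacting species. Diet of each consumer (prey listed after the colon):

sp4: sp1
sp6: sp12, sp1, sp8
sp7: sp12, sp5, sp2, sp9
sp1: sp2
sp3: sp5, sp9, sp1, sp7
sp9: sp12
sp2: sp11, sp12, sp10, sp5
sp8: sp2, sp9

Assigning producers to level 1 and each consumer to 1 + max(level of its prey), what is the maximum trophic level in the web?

Producers (level 1): sp11, sp12, sp10, sp5.
sp11 → sp2 → sp7 → sp3 gives sp3 level 4.
No species has a prey at level 4, so no species reaches level 5.

4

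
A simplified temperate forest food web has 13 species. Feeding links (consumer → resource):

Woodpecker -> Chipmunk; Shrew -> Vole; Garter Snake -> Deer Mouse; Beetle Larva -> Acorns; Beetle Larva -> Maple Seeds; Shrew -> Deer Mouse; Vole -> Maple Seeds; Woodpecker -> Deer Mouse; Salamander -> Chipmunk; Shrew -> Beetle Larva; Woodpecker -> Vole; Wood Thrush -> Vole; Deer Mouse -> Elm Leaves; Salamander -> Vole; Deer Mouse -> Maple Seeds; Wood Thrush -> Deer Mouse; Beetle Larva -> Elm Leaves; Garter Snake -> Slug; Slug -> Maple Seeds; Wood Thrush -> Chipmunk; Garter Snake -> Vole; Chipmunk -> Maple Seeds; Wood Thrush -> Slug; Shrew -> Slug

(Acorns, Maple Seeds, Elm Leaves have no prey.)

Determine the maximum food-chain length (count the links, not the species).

2 links

One longest chain: Maple Seeds → Chipmunk → Salamander.
It has 3 species and 2 links.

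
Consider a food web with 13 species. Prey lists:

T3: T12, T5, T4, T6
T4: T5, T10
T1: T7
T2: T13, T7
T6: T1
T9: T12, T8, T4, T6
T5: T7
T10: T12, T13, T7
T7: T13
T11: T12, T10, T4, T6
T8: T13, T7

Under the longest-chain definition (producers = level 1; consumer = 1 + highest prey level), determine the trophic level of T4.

T13 is a producer → level 1.
T7 eats T13 → level 2.
T5 eats T7 → level 3.
T4 eats T5 (level 3); other prey at levels: T10 3 → level 4.

Trophic level 4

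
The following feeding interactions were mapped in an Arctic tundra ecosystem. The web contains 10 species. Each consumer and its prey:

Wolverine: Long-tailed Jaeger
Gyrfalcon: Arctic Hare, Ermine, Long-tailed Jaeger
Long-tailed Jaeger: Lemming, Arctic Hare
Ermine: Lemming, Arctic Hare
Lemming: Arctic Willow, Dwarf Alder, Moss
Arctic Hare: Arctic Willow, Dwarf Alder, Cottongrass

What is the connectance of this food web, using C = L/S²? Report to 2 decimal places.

The web has S = 10 species and L = 14 feeding links.
C = L / S² = 14 / 100 = 0.1400 ≈ 0.14.

C = 0.14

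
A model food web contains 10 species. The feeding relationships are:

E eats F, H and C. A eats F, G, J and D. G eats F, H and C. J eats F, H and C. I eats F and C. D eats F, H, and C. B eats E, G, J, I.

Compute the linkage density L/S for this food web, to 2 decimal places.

L/S = 2.20

There are L = 22 links among S = 10 species.
L/S = 22/10 = 2.2000 ≈ 2.20.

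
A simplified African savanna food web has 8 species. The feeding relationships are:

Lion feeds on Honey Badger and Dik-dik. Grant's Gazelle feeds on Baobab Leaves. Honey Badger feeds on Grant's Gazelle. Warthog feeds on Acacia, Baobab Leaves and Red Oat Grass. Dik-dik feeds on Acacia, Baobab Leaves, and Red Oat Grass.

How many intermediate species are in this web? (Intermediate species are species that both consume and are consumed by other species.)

3

Intermediate species (has both prey and predators): Grant's Gazelle, Dik-dik, Honey Badger.
Count: 3.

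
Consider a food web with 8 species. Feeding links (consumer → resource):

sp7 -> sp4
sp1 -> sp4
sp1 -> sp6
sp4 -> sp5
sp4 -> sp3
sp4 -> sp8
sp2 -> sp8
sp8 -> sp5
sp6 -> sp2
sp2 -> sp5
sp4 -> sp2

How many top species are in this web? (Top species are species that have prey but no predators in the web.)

2

Top species (has prey, but nothing eats it): sp1, sp7.
Count: 2.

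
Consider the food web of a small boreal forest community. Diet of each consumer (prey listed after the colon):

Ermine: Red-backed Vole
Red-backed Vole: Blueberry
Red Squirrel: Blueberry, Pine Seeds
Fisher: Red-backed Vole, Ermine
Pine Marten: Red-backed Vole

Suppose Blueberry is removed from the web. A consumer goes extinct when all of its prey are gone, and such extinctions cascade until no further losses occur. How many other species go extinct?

4

Remove Blueberry.
Round 1: Red-backed Vole (all prey gone) → extinct.
Round 2: Ermine (all prey gone), Pine Marten (all prey gone) → extinct.
Round 3: Fisher (all prey gone) → extinct.
No further losses. Total secondary extinctions: 4.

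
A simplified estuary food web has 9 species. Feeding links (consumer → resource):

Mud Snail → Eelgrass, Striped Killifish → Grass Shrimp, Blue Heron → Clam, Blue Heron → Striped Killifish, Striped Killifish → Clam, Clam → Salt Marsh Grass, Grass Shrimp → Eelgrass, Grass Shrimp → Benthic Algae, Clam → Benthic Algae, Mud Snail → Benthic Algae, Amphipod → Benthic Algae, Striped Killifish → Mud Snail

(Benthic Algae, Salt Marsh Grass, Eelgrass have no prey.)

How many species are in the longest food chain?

One longest chain: Benthic Algae → Mud Snail → Striped Killifish → Blue Heron.
It has 4 species and 3 links.

4 species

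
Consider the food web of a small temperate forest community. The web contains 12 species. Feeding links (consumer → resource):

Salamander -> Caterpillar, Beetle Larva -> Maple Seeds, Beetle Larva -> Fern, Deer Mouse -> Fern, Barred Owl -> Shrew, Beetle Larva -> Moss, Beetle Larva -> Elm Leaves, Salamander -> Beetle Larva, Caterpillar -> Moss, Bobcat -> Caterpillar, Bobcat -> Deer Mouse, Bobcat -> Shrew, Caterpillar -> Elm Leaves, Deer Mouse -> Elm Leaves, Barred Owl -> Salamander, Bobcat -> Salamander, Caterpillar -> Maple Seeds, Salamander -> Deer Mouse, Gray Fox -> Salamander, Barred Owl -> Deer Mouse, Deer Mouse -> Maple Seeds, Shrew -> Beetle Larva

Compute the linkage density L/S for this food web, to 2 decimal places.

There are L = 22 links among S = 12 species.
L/S = 22/12 = 1.8333 ≈ 1.83.

L/S = 1.83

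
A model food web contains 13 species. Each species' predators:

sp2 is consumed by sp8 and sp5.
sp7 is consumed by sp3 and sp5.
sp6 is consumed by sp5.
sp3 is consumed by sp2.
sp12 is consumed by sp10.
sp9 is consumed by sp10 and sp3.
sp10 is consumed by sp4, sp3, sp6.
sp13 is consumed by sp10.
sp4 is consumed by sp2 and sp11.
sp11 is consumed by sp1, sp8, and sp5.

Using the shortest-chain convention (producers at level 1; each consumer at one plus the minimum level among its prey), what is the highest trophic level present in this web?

5

Producers (level 1): sp7, sp12, sp13, sp9.
Following each consumer down to its lowest-level prey: sp12 → sp10 → sp4 → sp11 → sp1 (levels 1 through 5).
All prey of sp1 (sp11 4) are at level 4 or above, so sp1 is at level 1 + 4 = 5.
Every consumer has at least one prey at level 4 or below, so none exceeds level 5.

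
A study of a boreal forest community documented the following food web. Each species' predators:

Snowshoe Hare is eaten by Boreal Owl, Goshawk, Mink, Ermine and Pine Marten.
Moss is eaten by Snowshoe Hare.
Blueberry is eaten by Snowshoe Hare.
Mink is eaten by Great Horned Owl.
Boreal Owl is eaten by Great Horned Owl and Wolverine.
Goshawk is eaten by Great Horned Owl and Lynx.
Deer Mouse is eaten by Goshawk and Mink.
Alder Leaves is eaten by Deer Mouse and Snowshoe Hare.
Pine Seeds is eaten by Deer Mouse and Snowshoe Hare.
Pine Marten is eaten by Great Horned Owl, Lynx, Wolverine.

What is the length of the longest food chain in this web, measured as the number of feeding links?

3 links

One longest chain: Pine Seeds → Snowshoe Hare → Goshawk → Lynx.
It has 4 species and 3 links.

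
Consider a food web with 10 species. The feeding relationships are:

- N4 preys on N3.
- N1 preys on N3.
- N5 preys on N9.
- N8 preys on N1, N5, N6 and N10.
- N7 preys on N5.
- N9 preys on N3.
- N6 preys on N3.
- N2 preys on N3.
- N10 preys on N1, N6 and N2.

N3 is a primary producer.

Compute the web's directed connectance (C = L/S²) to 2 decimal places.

C = 0.14

The web has S = 10 species and L = 14 feeding links.
C = L / S² = 14 / 100 = 0.1400 ≈ 0.14.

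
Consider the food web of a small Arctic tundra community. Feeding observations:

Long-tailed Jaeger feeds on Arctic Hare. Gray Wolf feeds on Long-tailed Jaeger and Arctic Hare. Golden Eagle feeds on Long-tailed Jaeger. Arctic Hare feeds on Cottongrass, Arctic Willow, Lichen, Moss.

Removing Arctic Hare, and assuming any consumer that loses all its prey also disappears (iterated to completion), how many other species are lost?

Remove Arctic Hare.
Round 1: Long-tailed Jaeger (all prey gone) → extinct.
Round 2: Gray Wolf (all prey gone), Golden Eagle (all prey gone) → extinct.
No further losses. Total secondary extinctions: 3.

3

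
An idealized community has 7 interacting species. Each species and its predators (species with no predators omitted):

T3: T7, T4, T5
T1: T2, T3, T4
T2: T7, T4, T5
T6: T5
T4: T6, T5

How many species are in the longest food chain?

5 species

One longest chain: T1 → T2 → T4 → T6 → T5.
It has 5 species and 4 links.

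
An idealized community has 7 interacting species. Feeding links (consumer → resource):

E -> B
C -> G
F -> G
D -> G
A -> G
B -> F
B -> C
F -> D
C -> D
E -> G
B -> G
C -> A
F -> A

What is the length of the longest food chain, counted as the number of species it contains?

One longest chain: G → A → C → B → E.
It has 5 species and 4 links.

5 species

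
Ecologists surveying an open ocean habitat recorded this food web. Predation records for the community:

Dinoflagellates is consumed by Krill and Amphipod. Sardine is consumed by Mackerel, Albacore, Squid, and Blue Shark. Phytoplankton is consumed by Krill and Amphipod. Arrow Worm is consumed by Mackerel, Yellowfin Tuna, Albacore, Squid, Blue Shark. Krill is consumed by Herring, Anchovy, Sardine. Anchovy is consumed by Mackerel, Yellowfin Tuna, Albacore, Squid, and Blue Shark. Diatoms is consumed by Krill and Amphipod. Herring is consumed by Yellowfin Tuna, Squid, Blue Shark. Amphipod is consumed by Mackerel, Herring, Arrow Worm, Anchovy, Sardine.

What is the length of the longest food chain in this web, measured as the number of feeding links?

One longest chain: Diatoms → Krill → Herring → Squid.
It has 4 species and 3 links.

3 links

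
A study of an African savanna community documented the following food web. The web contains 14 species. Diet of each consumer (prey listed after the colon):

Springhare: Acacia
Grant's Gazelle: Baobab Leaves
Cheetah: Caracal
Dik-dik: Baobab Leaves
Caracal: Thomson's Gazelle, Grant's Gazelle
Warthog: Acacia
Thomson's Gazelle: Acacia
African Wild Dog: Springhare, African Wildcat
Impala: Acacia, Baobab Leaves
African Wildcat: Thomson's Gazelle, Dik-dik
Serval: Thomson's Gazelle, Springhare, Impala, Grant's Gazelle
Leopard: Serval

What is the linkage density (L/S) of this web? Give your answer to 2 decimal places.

There are L = 19 links among S = 14 species.
L/S = 19/14 = 1.3571 ≈ 1.36.

L/S = 1.36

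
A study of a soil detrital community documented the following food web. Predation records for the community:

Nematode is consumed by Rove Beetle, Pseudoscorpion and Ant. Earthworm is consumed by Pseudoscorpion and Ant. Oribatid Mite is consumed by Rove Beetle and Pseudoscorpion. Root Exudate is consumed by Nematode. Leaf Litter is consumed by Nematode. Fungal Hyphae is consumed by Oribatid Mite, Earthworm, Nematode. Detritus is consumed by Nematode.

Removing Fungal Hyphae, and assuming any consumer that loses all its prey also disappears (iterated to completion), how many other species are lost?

Remove Fungal Hyphae.
Round 1: Oribatid Mite (all prey gone), Earthworm (all prey gone) → extinct.
No further losses. Total secondary extinctions: 2.

2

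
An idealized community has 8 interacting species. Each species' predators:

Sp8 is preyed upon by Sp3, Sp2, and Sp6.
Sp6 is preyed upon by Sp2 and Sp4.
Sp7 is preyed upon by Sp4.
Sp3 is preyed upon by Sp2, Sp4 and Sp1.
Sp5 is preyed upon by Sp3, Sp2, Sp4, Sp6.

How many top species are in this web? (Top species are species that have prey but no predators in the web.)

3

Top species (has prey, but nothing eats it): Sp2, Sp4, Sp1.
Count: 3.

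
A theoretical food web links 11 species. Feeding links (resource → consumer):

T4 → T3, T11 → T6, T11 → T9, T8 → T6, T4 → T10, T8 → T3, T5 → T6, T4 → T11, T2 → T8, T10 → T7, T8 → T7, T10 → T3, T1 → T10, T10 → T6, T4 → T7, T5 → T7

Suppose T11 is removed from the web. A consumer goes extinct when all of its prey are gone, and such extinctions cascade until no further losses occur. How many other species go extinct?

1

Remove T11.
Round 1: T9 (all prey gone) → extinct.
No further losses. Total secondary extinctions: 1.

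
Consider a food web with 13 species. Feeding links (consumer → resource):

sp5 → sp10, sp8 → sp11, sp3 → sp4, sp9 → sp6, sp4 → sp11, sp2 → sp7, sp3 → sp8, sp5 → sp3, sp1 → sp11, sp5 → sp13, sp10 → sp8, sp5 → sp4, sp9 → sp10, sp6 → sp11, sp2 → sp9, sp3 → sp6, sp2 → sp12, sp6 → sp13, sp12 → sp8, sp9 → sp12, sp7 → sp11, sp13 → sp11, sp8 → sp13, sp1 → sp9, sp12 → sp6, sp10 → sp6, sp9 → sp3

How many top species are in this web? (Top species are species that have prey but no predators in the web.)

3

Top species (has prey, but nothing eats it): sp5, sp1, sp2.
Count: 3.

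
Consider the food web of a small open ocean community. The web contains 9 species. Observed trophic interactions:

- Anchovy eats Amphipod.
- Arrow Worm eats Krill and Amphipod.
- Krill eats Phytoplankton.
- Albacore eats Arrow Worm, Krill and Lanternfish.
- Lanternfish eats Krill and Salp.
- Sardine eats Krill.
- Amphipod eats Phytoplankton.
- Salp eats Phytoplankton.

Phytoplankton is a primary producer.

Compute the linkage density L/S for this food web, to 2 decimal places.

There are L = 12 links among S = 9 species.
L/S = 12/9 = 1.3333 ≈ 1.33.

L/S = 1.33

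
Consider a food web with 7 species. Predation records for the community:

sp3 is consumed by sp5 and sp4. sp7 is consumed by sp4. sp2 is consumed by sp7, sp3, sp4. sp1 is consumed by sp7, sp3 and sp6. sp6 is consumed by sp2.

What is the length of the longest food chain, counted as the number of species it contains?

One longest chain: sp1 → sp6 → sp2 → sp3 → sp5.
It has 5 species and 4 links.

5 species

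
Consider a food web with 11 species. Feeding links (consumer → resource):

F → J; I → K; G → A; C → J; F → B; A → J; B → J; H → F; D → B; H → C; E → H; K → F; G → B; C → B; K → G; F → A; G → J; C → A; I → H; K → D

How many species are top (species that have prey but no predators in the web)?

2

Top species (has prey, but nothing eats it): I, E.
Count: 2.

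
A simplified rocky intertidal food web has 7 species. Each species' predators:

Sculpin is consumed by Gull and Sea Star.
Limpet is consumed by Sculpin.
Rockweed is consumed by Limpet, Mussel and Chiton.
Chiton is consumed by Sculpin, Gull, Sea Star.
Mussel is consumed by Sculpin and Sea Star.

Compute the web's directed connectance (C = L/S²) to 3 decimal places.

The web has S = 7 species and L = 11 feeding links.
C = L / S² = 11 / 49 = 0.2245 ≈ 0.224.

C = 0.224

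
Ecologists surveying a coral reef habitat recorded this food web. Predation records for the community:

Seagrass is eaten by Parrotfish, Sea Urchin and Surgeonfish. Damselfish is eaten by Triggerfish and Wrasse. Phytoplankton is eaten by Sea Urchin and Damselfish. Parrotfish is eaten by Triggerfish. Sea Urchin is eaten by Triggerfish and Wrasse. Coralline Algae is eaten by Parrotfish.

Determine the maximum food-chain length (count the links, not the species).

2 links

One longest chain: Phytoplankton → Sea Urchin → Wrasse.
It has 3 species and 2 links.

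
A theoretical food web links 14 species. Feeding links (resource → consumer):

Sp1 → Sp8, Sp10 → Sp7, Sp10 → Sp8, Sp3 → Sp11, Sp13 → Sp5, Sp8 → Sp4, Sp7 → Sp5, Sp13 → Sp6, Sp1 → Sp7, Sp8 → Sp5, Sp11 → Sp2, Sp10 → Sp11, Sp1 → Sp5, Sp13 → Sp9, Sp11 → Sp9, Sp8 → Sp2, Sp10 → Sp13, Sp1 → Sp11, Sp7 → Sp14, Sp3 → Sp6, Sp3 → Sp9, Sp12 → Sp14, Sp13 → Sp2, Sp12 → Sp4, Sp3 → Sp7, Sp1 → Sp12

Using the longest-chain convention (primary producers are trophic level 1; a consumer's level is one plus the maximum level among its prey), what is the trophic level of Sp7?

Sp1 is a producer → level 1.
Sp7 eats Sp1 (level 1); other prey at levels: Sp10 1, Sp3 1 → level 2.

Trophic level 2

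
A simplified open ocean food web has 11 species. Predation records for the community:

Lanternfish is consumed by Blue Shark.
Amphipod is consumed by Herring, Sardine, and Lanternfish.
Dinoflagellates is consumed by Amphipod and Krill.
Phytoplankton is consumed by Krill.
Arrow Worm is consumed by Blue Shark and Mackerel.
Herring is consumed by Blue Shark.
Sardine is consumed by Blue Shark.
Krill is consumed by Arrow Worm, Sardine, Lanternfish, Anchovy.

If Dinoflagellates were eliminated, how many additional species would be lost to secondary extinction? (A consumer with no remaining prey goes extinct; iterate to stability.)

Remove Dinoflagellates.
Round 1: Amphipod (all prey gone) → extinct.
Round 2: Herring (all prey gone) → extinct.
No further losses. Total secondary extinctions: 2.

2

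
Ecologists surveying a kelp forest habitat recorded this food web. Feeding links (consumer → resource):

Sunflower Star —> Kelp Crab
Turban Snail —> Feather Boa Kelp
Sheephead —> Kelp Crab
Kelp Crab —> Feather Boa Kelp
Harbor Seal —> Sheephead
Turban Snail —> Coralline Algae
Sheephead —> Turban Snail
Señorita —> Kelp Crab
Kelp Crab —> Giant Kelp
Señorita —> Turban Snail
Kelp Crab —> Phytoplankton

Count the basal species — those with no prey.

4

Basal species (no prey listed): Coralline Algae, Giant Kelp, Phytoplankton, Feather Boa Kelp.
Count: 4.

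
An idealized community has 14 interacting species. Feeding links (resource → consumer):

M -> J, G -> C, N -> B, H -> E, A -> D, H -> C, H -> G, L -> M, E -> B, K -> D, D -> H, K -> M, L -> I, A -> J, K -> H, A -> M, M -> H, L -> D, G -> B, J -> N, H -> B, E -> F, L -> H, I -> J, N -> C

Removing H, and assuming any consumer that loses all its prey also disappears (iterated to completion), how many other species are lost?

3

Remove H.
Round 1: G (all prey gone), E (all prey gone) → extinct.
Round 2: F (all prey gone) → extinct.
No further losses. Total secondary extinctions: 3.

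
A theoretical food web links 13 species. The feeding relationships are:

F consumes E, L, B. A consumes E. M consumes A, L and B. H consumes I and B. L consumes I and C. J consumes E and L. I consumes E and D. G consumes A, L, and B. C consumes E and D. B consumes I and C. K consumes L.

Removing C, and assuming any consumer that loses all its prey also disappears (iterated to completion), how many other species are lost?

0

Remove C.
Every predator of it retains at least one other prey: L still has I; B still has I.
No consumer loses all prey, so no secondary extinctions occur.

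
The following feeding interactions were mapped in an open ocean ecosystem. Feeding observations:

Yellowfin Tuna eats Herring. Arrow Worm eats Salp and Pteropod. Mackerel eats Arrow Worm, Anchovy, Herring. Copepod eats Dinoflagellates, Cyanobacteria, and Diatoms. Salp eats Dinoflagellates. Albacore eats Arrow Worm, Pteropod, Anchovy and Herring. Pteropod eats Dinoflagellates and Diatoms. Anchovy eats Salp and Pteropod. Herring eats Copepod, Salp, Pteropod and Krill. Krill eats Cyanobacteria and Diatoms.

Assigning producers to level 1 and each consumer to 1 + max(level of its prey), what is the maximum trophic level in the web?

4

Producers (level 1): Diatoms, Dinoflagellates, Cyanobacteria.
Dinoflagellates → Salp → Herring → Mackerel gives Mackerel level 4.
No species has a prey at level 4, so no species reaches level 5.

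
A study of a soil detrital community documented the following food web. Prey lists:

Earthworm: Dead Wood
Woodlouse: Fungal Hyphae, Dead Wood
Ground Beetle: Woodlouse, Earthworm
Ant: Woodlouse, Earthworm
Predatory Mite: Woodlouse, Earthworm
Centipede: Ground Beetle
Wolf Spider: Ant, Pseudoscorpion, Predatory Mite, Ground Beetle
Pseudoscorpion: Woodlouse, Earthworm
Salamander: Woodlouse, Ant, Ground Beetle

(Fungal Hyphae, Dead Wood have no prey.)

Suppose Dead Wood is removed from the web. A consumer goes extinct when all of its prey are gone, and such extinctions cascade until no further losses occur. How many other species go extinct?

Remove Dead Wood.
Round 1: Earthworm (all prey gone) → extinct.
No further losses. Total secondary extinctions: 1.

1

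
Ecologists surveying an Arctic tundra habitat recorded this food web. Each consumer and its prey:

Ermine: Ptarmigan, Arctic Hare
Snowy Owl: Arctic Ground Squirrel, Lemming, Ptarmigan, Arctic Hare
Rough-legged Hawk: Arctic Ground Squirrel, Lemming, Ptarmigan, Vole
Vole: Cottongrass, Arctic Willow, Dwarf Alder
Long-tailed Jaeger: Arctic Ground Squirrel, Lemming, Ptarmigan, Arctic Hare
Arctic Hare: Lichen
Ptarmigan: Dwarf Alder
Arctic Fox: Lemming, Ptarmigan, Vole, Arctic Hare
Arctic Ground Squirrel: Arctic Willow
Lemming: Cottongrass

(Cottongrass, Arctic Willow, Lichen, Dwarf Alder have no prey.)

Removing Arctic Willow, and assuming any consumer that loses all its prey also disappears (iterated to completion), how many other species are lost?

Remove Arctic Willow.
Round 1: Arctic Ground Squirrel (all prey gone) → extinct.
No further losses. Total secondary extinctions: 1.

1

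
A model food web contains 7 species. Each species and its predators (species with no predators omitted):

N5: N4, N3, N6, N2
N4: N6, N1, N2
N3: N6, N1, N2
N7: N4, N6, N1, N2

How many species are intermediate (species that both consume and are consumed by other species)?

2

Intermediate species (has both prey and predators): N4, N3.
Count: 2.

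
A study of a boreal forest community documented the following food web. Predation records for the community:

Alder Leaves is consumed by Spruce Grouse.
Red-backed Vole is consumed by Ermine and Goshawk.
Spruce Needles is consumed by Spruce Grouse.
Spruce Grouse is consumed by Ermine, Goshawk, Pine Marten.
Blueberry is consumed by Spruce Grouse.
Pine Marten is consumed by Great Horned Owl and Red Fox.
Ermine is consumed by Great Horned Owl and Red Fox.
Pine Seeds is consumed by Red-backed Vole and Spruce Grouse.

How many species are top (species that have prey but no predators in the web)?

Top species (has prey, but nothing eats it): Goshawk, Great Horned Owl, Red Fox.
Count: 3.

3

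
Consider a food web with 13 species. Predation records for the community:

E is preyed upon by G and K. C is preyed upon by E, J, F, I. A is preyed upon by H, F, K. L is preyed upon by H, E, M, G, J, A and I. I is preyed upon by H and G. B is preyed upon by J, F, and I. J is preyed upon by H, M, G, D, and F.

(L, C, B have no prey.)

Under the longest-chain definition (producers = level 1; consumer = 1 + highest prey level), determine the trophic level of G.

Trophic level 3

L is a producer → level 1.
J eats L (level 1); other prey at levels: C 1, B 1 → level 2.
G eats J (level 2); other prey at levels: L 1, I 2, E 2 → level 3.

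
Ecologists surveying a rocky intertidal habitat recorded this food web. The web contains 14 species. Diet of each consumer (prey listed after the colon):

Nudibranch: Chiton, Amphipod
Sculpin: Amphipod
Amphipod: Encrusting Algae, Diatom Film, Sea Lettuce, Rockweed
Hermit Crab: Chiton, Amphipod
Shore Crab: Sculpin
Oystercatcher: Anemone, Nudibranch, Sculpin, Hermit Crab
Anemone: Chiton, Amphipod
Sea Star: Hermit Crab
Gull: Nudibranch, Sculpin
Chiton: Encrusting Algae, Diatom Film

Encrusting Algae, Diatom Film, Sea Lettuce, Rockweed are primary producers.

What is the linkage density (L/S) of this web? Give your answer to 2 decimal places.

There are L = 21 links among S = 14 species.
L/S = 21/14 = 1.5000 ≈ 1.50.

L/S = 1.50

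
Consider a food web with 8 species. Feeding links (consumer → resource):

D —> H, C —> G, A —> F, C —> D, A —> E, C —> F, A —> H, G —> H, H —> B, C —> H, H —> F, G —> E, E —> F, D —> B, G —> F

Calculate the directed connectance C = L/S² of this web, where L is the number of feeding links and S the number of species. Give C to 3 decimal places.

C = 0.234

The web has S = 8 species and L = 15 feeding links.
C = L / S² = 15 / 64 = 0.2344 ≈ 0.234.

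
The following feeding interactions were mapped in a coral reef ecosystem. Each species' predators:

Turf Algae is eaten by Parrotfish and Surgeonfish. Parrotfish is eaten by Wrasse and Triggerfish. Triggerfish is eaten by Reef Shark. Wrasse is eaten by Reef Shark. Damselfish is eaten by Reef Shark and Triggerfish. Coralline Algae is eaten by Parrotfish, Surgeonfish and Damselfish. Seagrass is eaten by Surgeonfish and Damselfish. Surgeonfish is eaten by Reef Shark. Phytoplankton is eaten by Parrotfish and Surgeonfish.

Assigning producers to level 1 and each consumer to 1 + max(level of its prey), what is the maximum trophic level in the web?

Producers (level 1): Seagrass, Phytoplankton, Turf Algae, Coralline Algae.
Phytoplankton → Parrotfish → Triggerfish → Reef Shark gives Reef Shark level 4.
No species has a prey at level 4, so no species reaches level 5.

4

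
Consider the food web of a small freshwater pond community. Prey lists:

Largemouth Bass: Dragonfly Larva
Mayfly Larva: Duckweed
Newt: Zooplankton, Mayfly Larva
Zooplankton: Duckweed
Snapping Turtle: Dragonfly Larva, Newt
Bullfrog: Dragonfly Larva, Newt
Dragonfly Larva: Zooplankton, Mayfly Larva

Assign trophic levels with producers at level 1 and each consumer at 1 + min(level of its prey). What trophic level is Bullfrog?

Duckweed is a producer → level 1.
Zooplankton eats Duckweed → level 2.
Dragonfly Larva eats Zooplankton → level 3.
Bullfrog eats Dragonfly Larva → level 4.
No prey of Bullfrog is below level 3, so 4 is the minimum.

Trophic level 4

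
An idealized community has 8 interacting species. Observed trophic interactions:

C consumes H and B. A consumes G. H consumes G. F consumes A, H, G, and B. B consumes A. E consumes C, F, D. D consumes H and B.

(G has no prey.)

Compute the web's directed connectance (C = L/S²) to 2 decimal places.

The web has S = 8 species and L = 14 feeding links.
C = L / S² = 14 / 64 = 0.2188 ≈ 0.22.

C = 0.22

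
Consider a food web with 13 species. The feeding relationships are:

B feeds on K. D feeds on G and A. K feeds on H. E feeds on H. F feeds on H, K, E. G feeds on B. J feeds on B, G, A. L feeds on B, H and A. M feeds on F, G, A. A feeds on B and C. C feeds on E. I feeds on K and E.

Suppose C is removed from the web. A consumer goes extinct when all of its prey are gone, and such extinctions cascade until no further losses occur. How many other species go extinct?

Remove C.
Every predator of it retains at least one other prey: A still has B.
No consumer loses all prey, so no secondary extinctions occur.

0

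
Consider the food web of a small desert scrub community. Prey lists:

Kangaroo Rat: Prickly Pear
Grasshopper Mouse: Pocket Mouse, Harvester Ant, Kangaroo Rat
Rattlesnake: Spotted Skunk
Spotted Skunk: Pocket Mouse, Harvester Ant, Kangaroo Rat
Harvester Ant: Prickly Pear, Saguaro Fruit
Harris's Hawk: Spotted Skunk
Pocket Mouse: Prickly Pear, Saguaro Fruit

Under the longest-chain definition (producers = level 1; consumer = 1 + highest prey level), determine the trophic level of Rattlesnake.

Trophic level 4

Prickly Pear is a producer → level 1.
Pocket Mouse eats Prickly Pear (level 1); other prey at levels: Saguaro Fruit 1 → level 2.
Spotted Skunk eats Pocket Mouse (level 2); other prey at levels: Harvester Ant 2, Kangaroo Rat 2 → level 3.
Rattlesnake eats Spotted Skunk → level 4.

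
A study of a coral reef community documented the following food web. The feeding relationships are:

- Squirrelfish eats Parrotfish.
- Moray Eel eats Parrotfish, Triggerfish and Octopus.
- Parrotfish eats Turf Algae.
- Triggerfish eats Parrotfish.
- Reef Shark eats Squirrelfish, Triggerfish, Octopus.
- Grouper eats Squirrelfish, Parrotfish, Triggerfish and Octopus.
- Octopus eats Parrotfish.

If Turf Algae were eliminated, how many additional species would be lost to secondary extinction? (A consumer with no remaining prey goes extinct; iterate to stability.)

7

Remove Turf Algae.
Round 1: Parrotfish (all prey gone) → extinct.
Round 2: Octopus (all prey gone), Squirrelfish (all prey gone), Triggerfish (all prey gone) → extinct.
Round 3: Reef Shark (all prey gone), Grouper (all prey gone), Moray Eel (all prey gone) → extinct.
No further losses. Total secondary extinctions: 7.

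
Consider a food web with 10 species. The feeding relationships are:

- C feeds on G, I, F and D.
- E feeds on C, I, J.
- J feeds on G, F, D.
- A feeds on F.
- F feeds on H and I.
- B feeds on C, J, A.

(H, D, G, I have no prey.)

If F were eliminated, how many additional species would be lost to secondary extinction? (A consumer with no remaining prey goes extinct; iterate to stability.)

Remove F.
Round 1: A (all prey gone) → extinct.
No further losses. Total secondary extinctions: 1.

1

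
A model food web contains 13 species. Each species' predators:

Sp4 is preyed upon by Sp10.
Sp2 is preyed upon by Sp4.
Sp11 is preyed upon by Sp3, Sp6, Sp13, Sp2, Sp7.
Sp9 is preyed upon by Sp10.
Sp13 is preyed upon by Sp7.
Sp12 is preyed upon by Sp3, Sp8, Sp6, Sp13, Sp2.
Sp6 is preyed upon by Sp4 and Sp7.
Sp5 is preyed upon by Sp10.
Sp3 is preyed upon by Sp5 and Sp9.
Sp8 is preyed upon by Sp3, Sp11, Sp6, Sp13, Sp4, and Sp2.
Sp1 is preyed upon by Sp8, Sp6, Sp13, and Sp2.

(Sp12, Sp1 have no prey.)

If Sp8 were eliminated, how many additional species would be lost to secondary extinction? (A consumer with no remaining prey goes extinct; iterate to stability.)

Remove Sp8.
Round 1: Sp11 (all prey gone) → extinct.
No further losses. Total secondary extinctions: 1.

1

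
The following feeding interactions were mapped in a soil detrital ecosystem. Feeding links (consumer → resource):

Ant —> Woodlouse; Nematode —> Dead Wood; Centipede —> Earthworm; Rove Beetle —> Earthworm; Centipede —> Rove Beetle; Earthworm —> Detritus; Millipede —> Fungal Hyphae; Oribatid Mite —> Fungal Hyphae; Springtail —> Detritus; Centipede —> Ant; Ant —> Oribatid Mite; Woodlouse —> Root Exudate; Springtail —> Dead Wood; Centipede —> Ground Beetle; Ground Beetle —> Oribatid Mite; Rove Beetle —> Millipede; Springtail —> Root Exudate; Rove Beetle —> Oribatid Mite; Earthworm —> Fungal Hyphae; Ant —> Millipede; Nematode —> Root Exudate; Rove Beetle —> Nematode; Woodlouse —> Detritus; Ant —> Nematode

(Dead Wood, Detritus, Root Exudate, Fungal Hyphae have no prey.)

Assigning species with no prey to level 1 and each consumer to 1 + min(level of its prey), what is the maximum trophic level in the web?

3

Basal resources (level 1): Dead Wood, Detritus, Root Exudate, Fungal Hyphae.
Following each consumer down to its lowest-level prey: Fungal Hyphae → Oribatid Mite → Ant (levels 1 through 3).
All prey of Ant (Oribatid Mite 2, Nematode 2, Woodlouse 2, Millipede 2) are at level 2 or above, so Ant is at level 1 + 2 = 3.
Every consumer has at least one prey at level 2 or below, so none exceeds level 3.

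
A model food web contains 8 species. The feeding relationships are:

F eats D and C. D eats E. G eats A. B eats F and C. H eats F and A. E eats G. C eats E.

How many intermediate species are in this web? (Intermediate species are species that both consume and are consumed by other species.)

5

Intermediate species (has both prey and predators): G, E, D, C, F.
Count: 5.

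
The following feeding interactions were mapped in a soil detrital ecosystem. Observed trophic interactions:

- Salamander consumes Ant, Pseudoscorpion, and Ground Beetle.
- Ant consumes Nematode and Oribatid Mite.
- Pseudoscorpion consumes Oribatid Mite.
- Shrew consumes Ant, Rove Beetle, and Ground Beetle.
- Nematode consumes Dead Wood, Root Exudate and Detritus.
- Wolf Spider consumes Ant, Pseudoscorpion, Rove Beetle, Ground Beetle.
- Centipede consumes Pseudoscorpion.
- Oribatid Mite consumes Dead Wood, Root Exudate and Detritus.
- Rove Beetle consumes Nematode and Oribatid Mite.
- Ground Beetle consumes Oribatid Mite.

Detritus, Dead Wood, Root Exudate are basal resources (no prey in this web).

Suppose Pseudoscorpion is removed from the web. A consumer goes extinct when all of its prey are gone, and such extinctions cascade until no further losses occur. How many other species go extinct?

Remove Pseudoscorpion.
Round 1: Centipede (all prey gone) → extinct.
No further losses. Total secondary extinctions: 1.

1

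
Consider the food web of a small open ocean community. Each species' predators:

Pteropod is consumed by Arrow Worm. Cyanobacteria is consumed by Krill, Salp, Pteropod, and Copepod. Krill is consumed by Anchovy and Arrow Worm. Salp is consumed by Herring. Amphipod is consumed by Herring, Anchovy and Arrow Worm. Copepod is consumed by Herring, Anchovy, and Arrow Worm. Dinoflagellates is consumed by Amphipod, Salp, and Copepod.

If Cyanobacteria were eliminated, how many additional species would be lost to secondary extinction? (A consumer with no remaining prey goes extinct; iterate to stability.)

2

Remove Cyanobacteria.
Round 1: Pteropod (all prey gone), Krill (all prey gone) → extinct.
No further losses. Total secondary extinctions: 2.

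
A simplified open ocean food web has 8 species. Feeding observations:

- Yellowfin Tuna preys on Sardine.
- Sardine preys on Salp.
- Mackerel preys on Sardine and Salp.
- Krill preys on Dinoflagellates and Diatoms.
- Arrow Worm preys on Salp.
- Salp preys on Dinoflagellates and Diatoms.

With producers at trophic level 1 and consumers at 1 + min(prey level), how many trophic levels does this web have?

4

Producers (level 1): Diatoms, Dinoflagellates.
Following each consumer down to its lowest-level prey: Diatoms → Salp → Sardine → Yellowfin Tuna (levels 1 through 4).
All prey of Yellowfin Tuna (Sardine 3) are at level 3 or above, so Yellowfin Tuna is at level 1 + 3 = 4.
Every consumer has at least one prey at level 3 or below, so none exceeds level 4.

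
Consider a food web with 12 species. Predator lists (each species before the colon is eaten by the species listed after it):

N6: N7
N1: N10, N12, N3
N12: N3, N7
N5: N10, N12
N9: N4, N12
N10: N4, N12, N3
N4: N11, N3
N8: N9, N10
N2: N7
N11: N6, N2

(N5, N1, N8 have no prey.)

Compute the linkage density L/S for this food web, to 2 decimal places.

There are L = 20 links among S = 12 species.
L/S = 20/12 = 1.6667 ≈ 1.67.

L/S = 1.67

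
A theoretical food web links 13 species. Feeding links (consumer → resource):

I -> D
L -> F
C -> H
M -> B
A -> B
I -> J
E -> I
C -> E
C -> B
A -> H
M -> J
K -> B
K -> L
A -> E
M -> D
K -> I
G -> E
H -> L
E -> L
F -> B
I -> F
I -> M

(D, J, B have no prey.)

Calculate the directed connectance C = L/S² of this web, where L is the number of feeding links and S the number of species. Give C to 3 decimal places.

The web has S = 13 species and L = 22 feeding links.
C = L / S² = 22 / 169 = 0.1302 ≈ 0.130.

C = 0.130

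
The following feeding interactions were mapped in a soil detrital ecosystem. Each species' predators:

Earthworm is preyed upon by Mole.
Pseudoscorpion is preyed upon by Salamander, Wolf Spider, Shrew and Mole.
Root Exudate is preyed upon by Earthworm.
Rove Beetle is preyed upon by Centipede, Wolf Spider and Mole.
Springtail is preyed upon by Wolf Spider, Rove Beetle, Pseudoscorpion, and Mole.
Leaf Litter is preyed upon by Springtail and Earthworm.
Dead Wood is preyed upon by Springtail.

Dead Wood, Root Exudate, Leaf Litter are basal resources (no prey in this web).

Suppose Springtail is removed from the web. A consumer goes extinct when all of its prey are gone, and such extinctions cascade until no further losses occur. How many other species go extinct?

6

Remove Springtail.
Round 1: Pseudoscorpion (all prey gone), Rove Beetle (all prey gone) → extinct.
Round 2: Shrew (all prey gone), Centipede (all prey gone), Wolf Spider (all prey gone), Salamander (all prey gone) → extinct.
No further losses. Total secondary extinctions: 6.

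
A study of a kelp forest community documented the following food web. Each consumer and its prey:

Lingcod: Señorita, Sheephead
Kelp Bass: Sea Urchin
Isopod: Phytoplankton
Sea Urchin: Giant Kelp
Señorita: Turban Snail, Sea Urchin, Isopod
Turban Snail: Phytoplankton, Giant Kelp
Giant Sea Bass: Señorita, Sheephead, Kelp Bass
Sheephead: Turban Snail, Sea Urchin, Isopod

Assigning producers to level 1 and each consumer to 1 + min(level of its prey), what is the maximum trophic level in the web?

4

Producers (level 1): Phytoplankton, Giant Kelp.
Following each consumer down to its lowest-level prey: Phytoplankton → Turban Snail → Señorita → Giant Sea Bass (levels 1 through 4).
All prey of Giant Sea Bass (Señorita 3, Sheephead 3, Kelp Bass 3) are at level 3 or above, so Giant Sea Bass is at level 1 + 3 = 4.
Every consumer has at least one prey at level 3 or below, so none exceeds level 4.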